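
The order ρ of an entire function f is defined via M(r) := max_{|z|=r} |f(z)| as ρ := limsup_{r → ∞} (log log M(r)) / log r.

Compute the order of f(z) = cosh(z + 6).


cosh(w) is a linear combination of e^{iw} and e^{−iw} (or e^w, e^{−w} in the hyperbolic case), so |cosh(w)| ≤ e^{|w|}. With w = z + 6, |w| ≤ 1|z| + 6 = 1r + 6 on |z| = r, giving M(r) ≤ e^{1r + 6}, so ρ ≤ 1. On a suitable ray (z = it for sin/cos; z = t for sinh/cosh, t real → ∞), |cosh(z + 6)| grows like e^{1|t|}/2, so ρ ≥ 1. Hence ρ = 1.
Therefore ρ = 1.

Order ρ = 1.


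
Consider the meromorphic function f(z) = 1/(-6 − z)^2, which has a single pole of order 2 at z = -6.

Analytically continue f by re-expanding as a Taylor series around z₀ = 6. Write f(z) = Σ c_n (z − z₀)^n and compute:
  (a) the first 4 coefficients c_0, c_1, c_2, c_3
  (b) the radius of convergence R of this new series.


Let w = z − z₀, so z = z₀ + w.
Then -6 − z = -6 − (z₀ + w) = (-6 − z₀) − w = -12 − w.
f(z) = 1/(-12 − w)^2 = (1/(-12)^2) · (1 − w/(-12))^{−2}.
By the binomial series (1−u)^{−2} = Σ_{n≥0} C(n+1, 1) u^n for |u|<1, with u = w/(-12):
  c_n = C(n+1, 1) / (-12)^(n+2).
  c_0 = 1/(-12)^2 = 1/144.
  c_1 = 2/(-12)^3 = -1/864.
  c_2 = 3/(-12)^4 = 1/6912.
  c_3 = 4/(-12)^5 = -1/62208.
The series is valid for |w/d| < 1, i.e. |z − z₀| < |d|.
Radius of convergence: R = |-6 − z₀| = |-12| = 12 (distance from z₀ to the singularity z = -6).

c_0 = 1/144, c_1 = -1/864, c_2 = 1/6912, c_3 = -1/62208; R = 12.


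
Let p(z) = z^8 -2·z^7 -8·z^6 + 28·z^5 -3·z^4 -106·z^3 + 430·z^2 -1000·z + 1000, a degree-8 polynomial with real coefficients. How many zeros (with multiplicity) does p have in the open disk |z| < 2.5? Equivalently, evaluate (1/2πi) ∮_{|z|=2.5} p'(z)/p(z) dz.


The zeros of p are: (2 + 1i), (2 - 1i), (-3 + 1i), (-3 - 1i), (0 + 2i), (0 - 2i), (2 + 1i), (2 - 1i).
Their magnitudes are: 2.236, 2.236, 3.162, 3.162, 2, 2, 2.236, 2.236.
Zeros with |z| < R = 2.5: (2 + 1i), (2 - 1i), (0 + 2i), (0 - 2i), (2 + 1i), (2 - 1i).
Count = 6.
By the argument principle, (1/2πi) ∮_{|z|=R} p'(z)/p(z) dz equals exactly this count.

Number of zeros inside |z| < 2.5: 6.


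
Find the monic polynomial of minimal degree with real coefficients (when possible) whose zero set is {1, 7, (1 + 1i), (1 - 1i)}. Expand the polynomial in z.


The polynomial is p(z) = ∏_{α ∈ S} (z − α), where S = {1, 7, (1 + 1i), (1 - 1i)}.
Expanding the product yields: p(z) = z^4 -10·z^3 + 25·z^2 -30·z + 14.
Note conjugate pairs combine to real quadratics: (z − (1+1i))(z − (1−1i)) = z² − 2z + 2.
The resulting polynomial has degree 4 and real coefficients as required.

p(z) = z^4 -10·z^3 + 25·z^2 -30·z + 14.


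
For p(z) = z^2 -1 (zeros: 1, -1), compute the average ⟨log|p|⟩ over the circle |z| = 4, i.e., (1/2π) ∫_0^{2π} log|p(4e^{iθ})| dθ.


Zeros: -1, 1; r = 4.
Inside |z| < r: -1, 1. Outside (|z| ≥ r): ∅.
p(0) = -1, so log|p(0)| = log(1) = 0.0000.
Apply Jensen: I(r) = log|p(0)| + Σ_k log(r/|z_k|), summed over zeros inside |z| < r.
  log(r/|z_k|) for z_k = 1: log(4/1) = 1.3863
  log(r/|z_k|) for z_k = -1: log(4/1) = 1.3863
Sum over inside zeros: 2.7726.
I(r) = log|p(0)| + (inside sum) = 0.0000 + 2.7726 = 2.7726.
Closed form (all zeros inside, monic): I(r) = n·log(r) = 2·log(4) = 2.7726. ✓

I(r) ≈ 2.7726.


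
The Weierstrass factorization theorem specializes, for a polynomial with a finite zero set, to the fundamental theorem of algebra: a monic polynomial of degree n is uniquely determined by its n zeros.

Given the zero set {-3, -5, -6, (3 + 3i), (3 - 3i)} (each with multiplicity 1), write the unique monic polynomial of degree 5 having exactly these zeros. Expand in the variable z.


The polynomial is p(z) = ∏_{α ∈ S} (z − α), where S = {-3, -5, -6, (3 + 3i), (3 - 3i)}.
Expanding the product yields: p(z) = z^5 + 8·z^4 -3·z^3 -36·z^2 + 594·z + 1620.
Note conjugate pairs combine to real quadratics: (z − (3+3i))(z − (3−3i)) = z² − 6z + 18.
The resulting polynomial has degree 5 and real coefficients as required.

p(z) = z^5 + 8·z^4 -3·z^3 -36·z^2 + 594·z + 1620.


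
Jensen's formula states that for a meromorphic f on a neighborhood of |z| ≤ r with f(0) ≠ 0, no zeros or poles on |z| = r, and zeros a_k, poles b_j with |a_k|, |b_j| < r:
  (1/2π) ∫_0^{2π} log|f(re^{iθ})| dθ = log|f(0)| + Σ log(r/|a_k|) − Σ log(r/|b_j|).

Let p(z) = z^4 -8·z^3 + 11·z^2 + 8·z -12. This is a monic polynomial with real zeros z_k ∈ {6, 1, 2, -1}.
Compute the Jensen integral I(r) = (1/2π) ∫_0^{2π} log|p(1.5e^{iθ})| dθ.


Zeros: -1, 1, 2, 6; r = 1.5.
Inside |z| < r: -1, 1. Outside (|z| ≥ r): 2, 6.
p(0) = -12, so log|p(0)| = log(12) = 2.4849.
Apply Jensen: I(r) = log|p(0)| + Σ_k log(r/|z_k|), summed over zeros inside |z| < r.
  log(r/|z_k|) for z_k = 1: log(1.5/1) = 0.4055
  log(r/|z_k|) for z_k = -1: log(1.5/1) = 0.4055
  Outside zeros (2, 6) contribute nothing to the Jensen sum.
Sum over inside zeros: 0.8109.
I(r) = log|p(0)| + (inside sum) = 2.4849 + 0.8109 = 3.2958.
Note: since some zeros are outside |z| ≤ r, the simplified n·log(r) form does NOT apply — only the inside zeros contribute.

I(r) ≈ 3.2958.


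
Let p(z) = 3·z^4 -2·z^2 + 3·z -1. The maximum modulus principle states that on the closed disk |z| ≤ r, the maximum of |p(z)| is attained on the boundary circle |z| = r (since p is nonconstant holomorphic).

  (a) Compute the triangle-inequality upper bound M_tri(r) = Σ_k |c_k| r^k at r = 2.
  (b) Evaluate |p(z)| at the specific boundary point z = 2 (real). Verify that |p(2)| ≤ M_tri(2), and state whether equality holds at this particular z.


Coefficients: c_0 = -1, c_1 = 3, c_2 = -2, c_3 = 0, c_4 = 3. Radius r = 2.
Part (a). Triangle bound: M_tri(r) = Σ_k |c_k| r^k
  = |-1|·2^0 + |3|·2^1 + |-2|·2^2 + |0|·2^3 + |3|·2^4
  = 1 + 6 + 8 + 0 + 48 = 63.
This bounds M(r) := max_{|z|=r} |p(z)| from above; equality holds iff all terms c_k z^k can be made to align in phase at a single z on |z|=r.
Part (b). At z = 2 (real, on the circle |z| = r):
  p(2) = (-1)·2^0 + (3)·2^1 + (-2)·2^2 + (0)·2^3 + (3)·2^4 = 45.
  |p(2)| = 45.
Check: |p(2)| = 45 ≤ 63 = M_tri(2). ✓ Equality does not hold at z = 2 (the coefficients have mixed signs, so the terms do not all align in phase there).

M_tri(2) = 63; |p(2)| = 45; equality at z=2: no.


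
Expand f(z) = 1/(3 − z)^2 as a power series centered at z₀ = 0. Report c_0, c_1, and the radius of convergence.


Let w = z − z₀, so z = z₀ + w.
Then 3 − z = 3 − (z₀ + w) = (3 − z₀) − w = 3 − w.
f(z) = 1/(3 − w)^2 = (1/(3)^2) · (1 − w/(3))^{−2}.
By the binomial series (1−u)^{−2} = Σ_{n≥0} C(n+1, 1) u^n for |u|<1, with u = w/(3):
  c_n = C(n+1, 1) / (3)^(n+2).
  c_0 = 1/(3)^2 = 1/9.
  c_1 = 2/(3)^3 = 2/27.
The series is valid for |w/d| < 1, i.e. |z − z₀| < |d|.
Radius of convergence: R = |3 − z₀| = |3| = 3 (distance from z₀ to the singularity z = 3).

c_0 = 1/9, c_1 = 2/27; R = 3.


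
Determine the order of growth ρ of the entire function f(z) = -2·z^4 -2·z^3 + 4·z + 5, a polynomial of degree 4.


|f(z)| ≤ Σ|c_k|·r^k = O(r^4) as r → ∞. Polynomial growth is O(e^{r^ε}) for every ε > 0 (since r^4/e^{r^ε} → 0), so ρ ≤ ε for all ε > 0, i.e. ρ = 0. Every nonconstant polynomial has order 0.
Therefore ρ = 0.

Order ρ = 0.


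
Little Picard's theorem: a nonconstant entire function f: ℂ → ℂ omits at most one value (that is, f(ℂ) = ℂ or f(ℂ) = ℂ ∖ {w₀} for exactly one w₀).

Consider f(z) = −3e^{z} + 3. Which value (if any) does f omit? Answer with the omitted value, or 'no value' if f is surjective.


Little Picard bounds the complement of f(ℂ) to at most one point.
e^{z} is never zero on ℂ, so -3·e^{z} takes every value in ℂ ∖ {0}. Adding 3 shifts the range to ℂ ∖ {3}. Thus f omits exactly the value 3.

Omitted value: 3.


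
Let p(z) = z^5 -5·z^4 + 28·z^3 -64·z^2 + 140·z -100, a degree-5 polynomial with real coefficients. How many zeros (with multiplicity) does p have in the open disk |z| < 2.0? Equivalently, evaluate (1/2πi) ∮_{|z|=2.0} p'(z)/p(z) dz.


The zeros of p are: 1, (1 + 3i), (1 - 3i), (1 + 3i), (1 - 3i).
Their magnitudes are: 1, 3.162, 3.162, 3.162, 3.162.
Zeros with |z| < R = 2.0: 1.
Count = 1.
By the argument principle, (1/2πi) ∮_{|z|=R} p'(z)/p(z) dz equals exactly this count.

Number of zeros inside |z| < 2.0: 1.


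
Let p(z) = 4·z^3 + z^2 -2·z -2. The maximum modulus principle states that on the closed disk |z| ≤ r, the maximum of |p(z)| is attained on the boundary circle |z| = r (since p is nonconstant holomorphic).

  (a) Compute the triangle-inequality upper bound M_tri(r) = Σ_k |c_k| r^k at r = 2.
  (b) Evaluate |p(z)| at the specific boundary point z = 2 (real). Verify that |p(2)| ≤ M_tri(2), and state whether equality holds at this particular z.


Coefficients: c_0 = -2, c_1 = -2, c_2 = 1, c_3 = 4. Radius r = 2.
Part (a). Triangle bound: M_tri(r) = Σ_k |c_k| r^k
  = |-2|·2^0 + |-2|·2^1 + |1|·2^2 + |4|·2^3
  = 2 + 4 + 4 + 32 = 42.
This bounds M(r) := max_{|z|=r} |p(z)| from above; equality holds iff all terms c_k z^k can be made to align in phase at a single z on |z|=r.
Part (b). At z = 2 (real, on the circle |z| = r):
  p(2) = (-2)·2^0 + (-2)·2^1 + (1)·2^2 + (4)·2^3 = 30.
  |p(2)| = 30.
Check: |p(2)| = 30 ≤ 42 = M_tri(2). ✓ Equality does not hold at z = 2 (the coefficients have mixed signs, so the terms do not all align in phase there).

M_tri(2) = 42; |p(2)| = 30; equality at z=2: no.


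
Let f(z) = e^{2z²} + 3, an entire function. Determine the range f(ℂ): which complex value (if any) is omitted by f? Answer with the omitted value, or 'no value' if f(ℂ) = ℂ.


Little Picard bounds the complement of f(ℂ) to at most one point.
The exponent g(z) = 2z² is a nonconstant polynomial, hence surjective onto ℂ. So e^{g(z)} takes every value in {e^w : w ∈ ℂ} = ℂ ∖ {0}. Adding 3 shifts the range to ℂ ∖ {3}. f omits exactly 3.

Omitted value: 3.


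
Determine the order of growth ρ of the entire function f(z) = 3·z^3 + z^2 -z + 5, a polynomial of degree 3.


|f(z)| ≤ Σ|c_k|·r^k = O(r^3) as r → ∞. Polynomial growth is O(e^{r^ε}) for every ε > 0 (since r^3/e^{r^ε} → 0), so ρ ≤ ε for all ε > 0, i.e. ρ = 0. Every nonconstant polynomial has order 0.
Therefore ρ = 0.

Order ρ = 0.


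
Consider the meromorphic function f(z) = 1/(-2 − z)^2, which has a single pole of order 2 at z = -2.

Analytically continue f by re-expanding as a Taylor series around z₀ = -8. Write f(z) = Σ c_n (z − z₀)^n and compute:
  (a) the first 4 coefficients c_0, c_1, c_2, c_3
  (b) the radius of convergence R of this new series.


Let w = z − z₀, so z = z₀ + w.
Then -2 − z = -2 − (z₀ + w) = (-2 − z₀) − w = 6 − w.
f(z) = 1/(6 − w)^2 = (1/(6)^2) · (1 − w/(6))^{−2}.
By the binomial series (1−u)^{−2} = Σ_{n≥0} C(n+1, 1) u^n for |u|<1, with u = w/(6):
  c_n = C(n+1, 1) / (6)^(n+2).
  c_0 = 1/(6)^2 = 1/36.
  c_1 = 2/(6)^3 = 1/108.
  c_2 = 3/(6)^4 = 1/432.
  c_3 = 4/(6)^5 = 1/1944.
The series is valid for |w/d| < 1, i.e. |z − z₀| < |d|.
Radius of convergence: R = |-2 − z₀| = |6| = 6 (distance from z₀ to the singularity z = -2).

c_0 = 1/36, c_1 = 1/108, c_2 = 1/432, c_3 = 1/1944; R = 6.


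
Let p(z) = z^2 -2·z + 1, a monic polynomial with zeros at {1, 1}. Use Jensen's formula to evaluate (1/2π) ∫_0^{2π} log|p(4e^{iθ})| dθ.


Zeros: 1, 1; r = 4.
Inside |z| < r: 1, 1. Outside (|z| ≥ r): ∅.
p(0) = 1, so log|p(0)| = log(1) = 0.0000.
Apply Jensen: I(r) = log|p(0)| + Σ_k log(r/|z_k|), summed over zeros inside |z| < r.
  log(r/|z_k|) for z_k = 1: log(4/1) = 1.3863
  log(r/|z_k|) for z_k = 1: log(4/1) = 1.3863
Sum over inside zeros: 2.7726.
I(r) = log|p(0)| + (inside sum) = 0.0000 + 2.7726 = 2.7726.
Closed form (all zeros inside, monic): I(r) = n·log(r) = 2·log(4) = 2.7726. ✓

I(r) ≈ 2.7726.


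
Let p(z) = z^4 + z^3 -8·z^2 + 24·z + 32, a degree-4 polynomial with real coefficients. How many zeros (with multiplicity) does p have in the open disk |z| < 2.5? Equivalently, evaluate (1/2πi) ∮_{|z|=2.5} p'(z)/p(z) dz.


The zeros of p are: -4, -1, (2 + 2i), (2 - 2i).
Their magnitudes are: 4, 1, 2.828, 2.828.
Zeros with |z| < R = 2.5: -1.
Count = 1.
By the argument principle, (1/2πi) ∮_{|z|=R} p'(z)/p(z) dz equals exactly this count.

Number of zeros inside |z| < 2.5: 1.


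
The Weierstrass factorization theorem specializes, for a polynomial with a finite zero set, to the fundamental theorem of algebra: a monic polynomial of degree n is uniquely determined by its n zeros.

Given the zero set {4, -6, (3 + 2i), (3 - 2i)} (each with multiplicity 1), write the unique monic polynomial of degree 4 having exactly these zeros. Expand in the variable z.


The polynomial is p(z) = ∏_{α ∈ S} (z − α), where S = {4, -6, (3 + 2i), (3 - 2i)}.
Expanding the product yields: p(z) = z^4 -4·z^3 -23·z^2 + 170·z -312.
Note conjugate pairs combine to real quadratics: (z − (3+2i))(z − (3−2i)) = z² − 6z + 13.
The resulting polynomial has degree 4 and real coefficients as required.

p(z) = z^4 -4·z^3 -23·z^2 + 170·z -312.


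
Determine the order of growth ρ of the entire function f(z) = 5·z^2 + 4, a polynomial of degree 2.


|f(z)| ≤ Σ|c_k|·r^k = O(r^2) as r → ∞. Polynomial growth is O(e^{r^ε}) for every ε > 0 (since r^2/e^{r^ε} → 0), so ρ ≤ ε for all ε > 0, i.e. ρ = 0. Every nonconstant polynomial has order 0.
Therefore ρ = 0.

Order ρ = 0.


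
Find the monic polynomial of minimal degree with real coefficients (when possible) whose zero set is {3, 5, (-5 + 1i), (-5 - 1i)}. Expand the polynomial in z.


The polynomial is p(z) = ∏_{α ∈ S} (z − α), where S = {3, 5, (-5 + 1i), (-5 - 1i)}.
Expanding the product yields: p(z) = z^4 + 2·z^3 -39·z^2 -58·z + 390.
Note conjugate pairs combine to real quadratics: (z − (-5+1i))(z − (-5−1i)) = z² + 10z + 26.
The resulting polynomial has degree 4 and real coefficients as required.

p(z) = z^4 + 2·z^3 -39·z^2 -58·z + 390.


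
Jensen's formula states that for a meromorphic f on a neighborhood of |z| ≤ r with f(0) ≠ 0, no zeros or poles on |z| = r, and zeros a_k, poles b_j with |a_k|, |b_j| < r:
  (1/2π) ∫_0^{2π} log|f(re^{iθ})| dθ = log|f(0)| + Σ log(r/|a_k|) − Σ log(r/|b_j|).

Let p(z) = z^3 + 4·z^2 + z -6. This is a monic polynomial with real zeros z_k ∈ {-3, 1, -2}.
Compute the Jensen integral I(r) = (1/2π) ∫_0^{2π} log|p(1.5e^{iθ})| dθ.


Zeros: -3, -2, 1; r = 1.5.
Inside |z| < r: 1. Outside (|z| ≥ r): -3, -2.
p(0) = -6, so log|p(0)| = log(6) = 1.7918.
Apply Jensen: I(r) = log|p(0)| + Σ_k log(r/|z_k|), summed over zeros inside |z| < r.
  log(r/|z_k|) for z_k = 1: log(1.5/1) = 0.4055
  Outside zeros (-3, -2) contribute nothing to the Jensen sum.
Sum over inside zeros: 0.4055.
I(r) = log|p(0)| + (inside sum) = 1.7918 + 0.4055 = 2.1972.
Note: since some zeros are outside |z| ≤ r, the simplified n·log(r) form does NOT apply — only the inside zeros contribute.

I(r) ≈ 2.1972.


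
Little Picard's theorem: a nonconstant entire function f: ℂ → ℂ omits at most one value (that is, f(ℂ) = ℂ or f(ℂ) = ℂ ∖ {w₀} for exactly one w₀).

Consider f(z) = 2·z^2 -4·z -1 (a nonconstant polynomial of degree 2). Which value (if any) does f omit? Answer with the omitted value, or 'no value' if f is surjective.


Little Picard bounds the complement of f(ℂ) to at most one point.
For every w ∈ ℂ, the equation p(z) − w = 0 is a nonconstant polynomial in z and hence has at least one root by the fundamental theorem of algebra. So p is surjective onto ℂ, omitting no value.

Omitted value: no value.


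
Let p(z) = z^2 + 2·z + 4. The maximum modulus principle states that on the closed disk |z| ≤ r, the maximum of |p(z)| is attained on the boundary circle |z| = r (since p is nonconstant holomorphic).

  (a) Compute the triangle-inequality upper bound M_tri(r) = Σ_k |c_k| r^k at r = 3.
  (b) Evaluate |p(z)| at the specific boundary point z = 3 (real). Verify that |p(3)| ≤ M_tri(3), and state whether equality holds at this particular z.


Coefficients: c_0 = 4, c_1 = 2, c_2 = 1. Radius r = 3.
Part (a). Triangle bound: M_tri(r) = Σ_k |c_k| r^k
  = |4|·3^0 + |2|·3^1 + |1|·3^2
  = 4 + 6 + 9 = 19.
This bounds M(r) := max_{|z|=r} |p(z)| from above; equality holds iff all terms c_k z^k can be made to align in phase at a single z on |z|=r.
Part (b). At z = 3 (real, on the circle |z| = r):
  p(3) = (4)·3^0 + (2)·3^1 + (1)·3^2 = 19.
  |p(3)| = 19.
Since all nonzero coefficients share the same sign, |p(3)| = 19 = M_tri(3); the triangle bound is attained at z = 3, so in fact M(r) = 19.

M_tri(3) = 19; |p(3)| = 19; equality at z=3: yes.


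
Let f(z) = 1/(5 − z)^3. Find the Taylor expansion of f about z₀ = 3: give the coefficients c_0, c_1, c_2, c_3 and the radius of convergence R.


Let w = z − z₀, so z = z₀ + w.
Then 5 − z = 5 − (z₀ + w) = (5 − z₀) − w = 2 − w.
f(z) = 1/(2 − w)^3 = (1/(2)^3) · (1 − w/(2))^{−3}.
By the binomial series (1−u)^{−3} = Σ_{n≥0} C(n+2, 2) u^n for |u|<1, with u = w/(2):
  c_n = C(n+2, 2) / (2)^(n+3).
  c_0 = 1/(2)^3 = 1/8.
  c_1 = 3/(2)^4 = 3/16.
  c_2 = 6/(2)^5 = 3/16.
  c_3 = 10/(2)^6 = 5/32.
The series is valid for |w/d| < 1, i.e. |z − z₀| < |d|.
Radius of convergence: R = |5 − z₀| = |2| = 2 (distance from z₀ to the singularity z = 5).

c_0 = 1/8, c_1 = 3/16, c_2 = 3/16, c_3 = 5/32; R = 2.


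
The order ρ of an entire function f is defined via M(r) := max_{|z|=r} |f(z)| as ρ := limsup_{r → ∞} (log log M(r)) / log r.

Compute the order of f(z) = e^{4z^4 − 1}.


|e^{4z^4 − 1}| = e^{Re(4·z^4) + -1} ≤ e^{4|z|^4 + -1} = e^{4r^4 + -1} on |z| = r, so ρ ≤ 4. Choosing z on |z|=r so that 4·z^4 is real positive (always possible by picking arg z appropriately) gives |f(z)| = e^{4r^4 + -1}, matching the bound. The additive constant -1 does not affect log log M(r) ~ 4·log r. Hence ρ = 4.
Therefore ρ = 4.

Order ρ = 4.


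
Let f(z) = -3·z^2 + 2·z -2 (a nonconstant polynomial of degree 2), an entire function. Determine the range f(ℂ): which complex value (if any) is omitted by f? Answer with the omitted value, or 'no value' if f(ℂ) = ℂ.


Little Picard bounds the complement of f(ℂ) to at most one point.
For every w ∈ ℂ, the equation p(z) − w = 0 is a nonconstant polynomial in z and hence has at least one root by the fundamental theorem of algebra. So p is surjective onto ℂ, omitting no value.

Omitted value: no value.


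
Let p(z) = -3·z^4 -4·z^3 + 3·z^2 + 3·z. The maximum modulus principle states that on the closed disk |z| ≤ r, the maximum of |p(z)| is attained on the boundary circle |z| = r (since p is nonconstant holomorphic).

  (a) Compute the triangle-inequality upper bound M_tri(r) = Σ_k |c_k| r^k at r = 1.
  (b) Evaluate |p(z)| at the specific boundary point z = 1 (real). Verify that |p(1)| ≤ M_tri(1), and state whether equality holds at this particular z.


Coefficients: c_0 = 0, c_1 = 3, c_2 = 3, c_3 = -4, c_4 = -3. Radius r = 1.
Part (a). Triangle bound: M_tri(r) = Σ_k |c_k| r^k
  = |0|·1^0 + |3|·1^1 + |3|·1^2 + |-4|·1^3 + |-3|·1^4
  = 0 + 3 + 3 + 4 + 3 = 13.
This bounds M(r) := max_{|z|=r} |p(z)| from above; equality holds iff all terms c_k z^k can be made to align in phase at a single z on |z|=r.
Part (b). At z = 1 (real, on the circle |z| = r):
  p(1) = (0)·1^0 + (3)·1^1 + (3)·1^2 + (-4)·1^3 + (-3)·1^4 = -1.
  |p(1)| = 1.
Check: |p(1)| = 1 ≤ 13 = M_tri(1). ✓ Equality does not hold at z = 1 (the coefficients have mixed signs, so the terms do not all align in phase there).

M_tri(1) = 13; |p(1)| = 1; equality at z=1: no.


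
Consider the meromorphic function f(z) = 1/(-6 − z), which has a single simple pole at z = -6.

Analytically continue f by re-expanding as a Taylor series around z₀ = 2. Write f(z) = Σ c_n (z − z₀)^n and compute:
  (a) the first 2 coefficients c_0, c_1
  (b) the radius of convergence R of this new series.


Let w = z − z₀, so z = z₀ + w.
Then -6 − z = -6 − (z₀ + w) = (-6 − z₀) − w = -8 − w.
f(z) = 1/(-8 − w) = (1/(-8)) · 1/(1 − w/(-8)) = Σ_{n≥0} w^n / (-8)^(n+1).
So c_n = 1/(-8)^(n+1):
  c_0 = 1/(-8)^1 = -1/8.
  c_1 = 1/(-8)^2 = 1/64.
The series is valid for |w/d| < 1, i.e. |z − z₀| < |d|.
Radius of convergence: R = |-6 − z₀| = |-8| = 8 (distance from z₀ to the singularity z = -6).

c_0 = -1/8, c_1 = 1/64; R = 8.


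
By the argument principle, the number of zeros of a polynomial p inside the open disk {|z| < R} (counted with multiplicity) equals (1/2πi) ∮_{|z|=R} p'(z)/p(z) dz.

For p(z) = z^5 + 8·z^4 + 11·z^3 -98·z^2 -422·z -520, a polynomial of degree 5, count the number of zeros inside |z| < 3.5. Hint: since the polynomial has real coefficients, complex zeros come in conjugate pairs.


The zeros of p are: (-3 + 2i), (-3 - 2i), (-3 + 1i), (-3 - 1i), 4.
Their magnitudes are: 3.606, 3.606, 3.162, 3.162, 4.
Zeros with |z| < R = 3.5: (-3 + 1i), (-3 - 1i).
Count = 2.
By the argument principle, (1/2πi) ∮_{|z|=R} p'(z)/p(z) dz equals exactly this count.

Number of zeros inside |z| < 3.5: 2.


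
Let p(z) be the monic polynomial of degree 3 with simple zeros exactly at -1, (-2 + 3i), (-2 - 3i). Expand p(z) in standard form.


The polynomial is p(z) = ∏_{α ∈ S} (z − α), where S = {-1, (-2 + 3i), (-2 - 3i)}.
Expanding the product yields: p(z) = z^3 + 5·z^2 + 17·z + 13.
Note conjugate pairs combine to real quadratics: (z − (-2+3i))(z − (-2−3i)) = z² + 4z + 13.
The resulting polynomial has degree 3 and real coefficients as required.

p(z) = z^3 + 5·z^2 + 17·z + 13.


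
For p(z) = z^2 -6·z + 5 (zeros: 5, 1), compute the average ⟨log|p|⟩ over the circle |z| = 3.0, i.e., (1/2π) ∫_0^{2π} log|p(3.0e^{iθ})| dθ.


Zeros: 1, 5; r = 3.0.
Inside |z| < r: 1. Outside (|z| ≥ r): 5.
p(0) = 5, so log|p(0)| = log(5) = 1.6094.
Apply Jensen: I(r) = log|p(0)| + Σ_k log(r/|z_k|), summed over zeros inside |z| < r.
  log(r/|z_k|) for z_k = 1: log(3.0/1) = 1.0986
  Outside zeros (5) contribute nothing to the Jensen sum.
Sum over inside zeros: 1.0986.
I(r) = log|p(0)| + (inside sum) = 1.6094 + 1.0986 = 2.7081.
Note: since some zeros are outside |z| ≤ r, the simplified n·log(r) form does NOT apply — only the inside zeros contribute.

I(r) ≈ 2.7081.


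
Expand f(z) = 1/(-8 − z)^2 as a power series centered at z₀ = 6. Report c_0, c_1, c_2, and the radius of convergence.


Let w = z − z₀, so z = z₀ + w.
Then -8 − z = -8 − (z₀ + w) = (-8 − z₀) − w = -14 − w.
f(z) = 1/(-14 − w)^2 = (1/(-14)^2) · (1 − w/(-14))^{−2}.
By the binomial series (1−u)^{−2} = Σ_{n≥0} C(n+1, 1) u^n for |u|<1, with u = w/(-14):
  c_n = C(n+1, 1) / (-14)^(n+2).
  c_0 = 1/(-14)^2 = 1/196.
  c_1 = 2/(-14)^3 = -1/1372.
  c_2 = 3/(-14)^4 = 3/38416.
The series is valid for |w/d| < 1, i.e. |z − z₀| < |d|.
Radius of convergence: R = |-8 − z₀| = |-14| = 14 (distance from z₀ to the singularity z = -8).

c_0 = 1/196, c_1 = -1/1372, c_2 = 3/38416; R = 14.


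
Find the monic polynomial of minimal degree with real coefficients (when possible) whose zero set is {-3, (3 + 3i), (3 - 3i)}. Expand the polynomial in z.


The polynomial is p(z) = ∏_{α ∈ S} (z − α), where S = {-3, (3 + 3i), (3 - 3i)}.
Expanding the product yields: p(z) = z^3 -3·z^2 + 54.
Note conjugate pairs combine to real quadratics: (z − (3+3i))(z − (3−3i)) = z² − 6z + 18.
The resulting polynomial has degree 3 and real coefficients as required.

p(z) = z^3 -3·z^2 + 54.


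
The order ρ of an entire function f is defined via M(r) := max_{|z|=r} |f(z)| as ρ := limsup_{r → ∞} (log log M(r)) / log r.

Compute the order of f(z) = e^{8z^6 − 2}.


|e^{8z^6 − 2}| = e^{Re(8·z^6) + -2} ≤ e^{8|z|^6 + -2} = e^{8r^6 + -2} on |z| = r, so ρ ≤ 6. Choosing z on |z|=r so that 8·z^6 is real positive (always possible by picking arg z appropriately) gives |f(z)| = e^{8r^6 + -2}, matching the bound. The additive constant -2 does not affect log log M(r) ~ 6·log r. Hence ρ = 6.
Therefore ρ = 6.

Order ρ = 6.


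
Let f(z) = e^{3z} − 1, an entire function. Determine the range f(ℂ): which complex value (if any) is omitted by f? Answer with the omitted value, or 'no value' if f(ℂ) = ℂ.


Little Picard bounds the complement of f(ℂ) to at most one point.
e^{3z} is never zero on ℂ, so 1·e^{3z} takes every value in ℂ ∖ {0}. Adding -1 shifts the range to ℂ ∖ {-1}. Thus f omits exactly the value -1.

Omitted value: -1.


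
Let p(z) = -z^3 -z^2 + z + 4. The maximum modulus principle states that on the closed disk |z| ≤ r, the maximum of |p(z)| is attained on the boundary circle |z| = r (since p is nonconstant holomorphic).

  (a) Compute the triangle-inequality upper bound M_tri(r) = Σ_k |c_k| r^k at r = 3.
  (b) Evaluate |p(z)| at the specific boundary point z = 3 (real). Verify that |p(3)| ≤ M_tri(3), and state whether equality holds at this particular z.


Coefficients: c_0 = 4, c_1 = 1, c_2 = -1, c_3 = -1. Radius r = 3.
Part (a). Triangle bound: M_tri(r) = Σ_k |c_k| r^k
  = |4|·3^0 + |1|·3^1 + |-1|·3^2 + |-1|·3^3
  = 4 + 3 + 9 + 27 = 43.
This bounds M(r) := max_{|z|=r} |p(z)| from above; equality holds iff all terms c_k z^k can be made to align in phase at a single z on |z|=r.
Part (b). At z = 3 (real, on the circle |z| = r):
  p(3) = (4)·3^0 + (1)·3^1 + (-1)·3^2 + (-1)·3^3 = -29.
  |p(3)| = 29.
Check: |p(3)| = 29 ≤ 43 = M_tri(3). ✓ Equality does not hold at z = 3 (the coefficients have mixed signs, so the terms do not all align in phase there).

M_tri(3) = 43; |p(3)| = 29; equality at z=3: no.


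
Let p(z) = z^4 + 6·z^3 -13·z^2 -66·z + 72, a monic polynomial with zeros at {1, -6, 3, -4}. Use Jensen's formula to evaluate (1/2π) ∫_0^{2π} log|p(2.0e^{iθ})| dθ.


Zeros: -6, -4, 1, 3; r = 2.0.
Inside |z| < r: 1. Outside (|z| ≥ r): -6, -4, 3.
p(0) = 72, so log|p(0)| = log(72) = 4.2767.
Apply Jensen: I(r) = log|p(0)| + Σ_k log(r/|z_k|), summed over zeros inside |z| < r.
  log(r/|z_k|) for z_k = 1: log(2.0/1) = 0.6931
  Outside zeros (-6, -4, 3) contribute nothing to the Jensen sum.
Sum over inside zeros: 0.6931.
I(r) = log|p(0)| + (inside sum) = 4.2767 + 0.6931 = 4.9698.
Note: since some zeros are outside |z| ≤ r, the simplified n·log(r) form does NOT apply — only the inside zeros contribute.

I(r) ≈ 4.9698.


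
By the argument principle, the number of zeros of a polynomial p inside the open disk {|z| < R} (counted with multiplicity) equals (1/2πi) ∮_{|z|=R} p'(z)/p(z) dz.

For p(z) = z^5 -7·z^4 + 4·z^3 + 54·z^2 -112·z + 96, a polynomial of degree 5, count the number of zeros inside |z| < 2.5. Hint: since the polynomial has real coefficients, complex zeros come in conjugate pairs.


The zeros of p are: (1 + 1i), (1 - 1i), 4, -3, 4.
Their magnitudes are: 1.414, 1.414, 4, 3, 4.
Zeros with |z| < R = 2.5: (1 + 1i), (1 - 1i).
Count = 2.
By the argument principle, (1/2πi) ∮_{|z|=R} p'(z)/p(z) dz equals exactly this count.

Number of zeros inside |z| < 2.5: 2.


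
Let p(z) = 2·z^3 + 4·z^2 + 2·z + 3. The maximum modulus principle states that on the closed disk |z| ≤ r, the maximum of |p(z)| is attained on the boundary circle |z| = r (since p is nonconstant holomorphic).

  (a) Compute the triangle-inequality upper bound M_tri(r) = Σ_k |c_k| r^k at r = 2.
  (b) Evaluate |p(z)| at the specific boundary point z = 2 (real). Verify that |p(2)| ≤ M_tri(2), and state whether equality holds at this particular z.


Coefficients: c_0 = 3, c_1 = 2, c_2 = 4, c_3 = 2. Radius r = 2.
Part (a). Triangle bound: M_tri(r) = Σ_k |c_k| r^k
  = |3|·2^0 + |2|·2^1 + |4|·2^2 + |2|·2^3
  = 3 + 4 + 16 + 16 = 39.
This bounds M(r) := max_{|z|=r} |p(z)| from above; equality holds iff all terms c_k z^k can be made to align in phase at a single z on |z|=r.
Part (b). At z = 2 (real, on the circle |z| = r):
  p(2) = (3)·2^0 + (2)·2^1 + (4)·2^2 + (2)·2^3 = 39.
  |p(2)| = 39.
Since all nonzero coefficients share the same sign, |p(2)| = 39 = M_tri(2); the triangle bound is attained at z = 2, so in fact M(r) = 39.

M_tri(2) = 39; |p(2)| = 39; equality at z=2: yes.


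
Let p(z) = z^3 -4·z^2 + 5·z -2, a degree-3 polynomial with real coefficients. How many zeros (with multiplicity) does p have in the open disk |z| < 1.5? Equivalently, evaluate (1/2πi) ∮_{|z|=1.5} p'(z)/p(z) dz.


The zeros of p are: 2, 1, 1.
Their magnitudes are: 2, 1, 1.
Zeros with |z| < R = 1.5: 1, 1.
Count = 2.
By the argument principle, (1/2πi) ∮_{|z|=R} p'(z)/p(z) dz equals exactly this count.

Number of zeros inside |z| < 1.5: 2.


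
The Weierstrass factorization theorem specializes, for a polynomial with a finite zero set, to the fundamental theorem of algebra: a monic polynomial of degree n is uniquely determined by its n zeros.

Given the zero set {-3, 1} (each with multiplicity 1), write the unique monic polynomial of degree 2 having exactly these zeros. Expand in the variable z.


The polynomial is p(z) = ∏_{α ∈ S} (z − α), where S = {-3, 1}.
Expanding the product yields: p(z) = z^2 + 2·z -3.
The resulting polynomial has degree 2 and real coefficients as required.

p(z) = z^2 + 2·z -3.


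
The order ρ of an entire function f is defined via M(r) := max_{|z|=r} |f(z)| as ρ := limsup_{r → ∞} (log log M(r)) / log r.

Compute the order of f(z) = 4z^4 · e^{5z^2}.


M(r) = max_{|z|=r} |4|·|z|^4·|e^{5z^2}| = 4·r^4 · e^{5r^2} (the factors attain their maxima compatibly on |z|=r). Then log M(r) = log 4 + 4·log r + 5r^2, dominated by the last term, so log log M(r) ~ 2·log r. The polynomial factor 4z^4 contributes only a log r term and does not affect the order. ρ = 2.
Therefore ρ = 2.

Order ρ = 2.


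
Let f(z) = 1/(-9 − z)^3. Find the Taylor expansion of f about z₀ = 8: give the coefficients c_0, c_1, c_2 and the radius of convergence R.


Let w = z − z₀, so z = z₀ + w.
Then -9 − z = -9 − (z₀ + w) = (-9 − z₀) − w = -17 − w.
f(z) = 1/(-17 − w)^3 = (1/(-17)^3) · (1 − w/(-17))^{−3}.
By the binomial series (1−u)^{−3} = Σ_{n≥0} C(n+2, 2) u^n for |u|<1, with u = w/(-17):
  c_n = C(n+2, 2) / (-17)^(n+3).
  c_0 = 1/(-17)^3 = -1/4913.
  c_1 = 3/(-17)^4 = 3/83521.
  c_2 = 6/(-17)^5 = -6/1419857.
The series is valid for |w/d| < 1, i.e. |z − z₀| < |d|.
Radius of convergence: R = |-9 − z₀| = |-17| = 17 (distance from z₀ to the singularity z = -9).

c_0 = -1/4913, c_1 = 3/83521, c_2 = -6/1419857; R = 17.


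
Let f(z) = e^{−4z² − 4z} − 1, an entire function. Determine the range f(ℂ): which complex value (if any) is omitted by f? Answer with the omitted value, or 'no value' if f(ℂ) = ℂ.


Little Picard bounds the complement of f(ℂ) to at most one point.
The exponent g(z) = −4z² − 4z is a nonconstant polynomial, hence surjective onto ℂ. So e^{g(z)} takes every value in {e^w : w ∈ ℂ} = ℂ ∖ {0}. Adding -1 shifts the range to ℂ ∖ {-1}. f omits exactly -1.

Omitted value: -1.


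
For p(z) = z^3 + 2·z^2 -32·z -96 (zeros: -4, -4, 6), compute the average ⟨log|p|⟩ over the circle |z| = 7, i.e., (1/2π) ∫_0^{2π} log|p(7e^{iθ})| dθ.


Zeros: -4, -4, 6; r = 7.
Inside |z| < r: -4, -4, 6. Outside (|z| ≥ r): ∅.
p(0) = -96, so log|p(0)| = log(96) = 4.5643.
Apply Jensen: I(r) = log|p(0)| + Σ_k log(r/|z_k|), summed over zeros inside |z| < r.
  log(r/|z_k|) for z_k = -4: log(7/4) = 0.5596
  log(r/|z_k|) for z_k = -4: log(7/4) = 0.5596
  log(r/|z_k|) for z_k = 6: log(7/6) = 0.1542
Sum over inside zeros: 1.2734.
I(r) = log|p(0)| + (inside sum) = 4.5643 + 1.2734 = 5.8377.
Closed form (all zeros inside, monic): I(r) = n·log(r) = 3·log(7) = 5.8377. ✓

I(r) ≈ 5.8377.


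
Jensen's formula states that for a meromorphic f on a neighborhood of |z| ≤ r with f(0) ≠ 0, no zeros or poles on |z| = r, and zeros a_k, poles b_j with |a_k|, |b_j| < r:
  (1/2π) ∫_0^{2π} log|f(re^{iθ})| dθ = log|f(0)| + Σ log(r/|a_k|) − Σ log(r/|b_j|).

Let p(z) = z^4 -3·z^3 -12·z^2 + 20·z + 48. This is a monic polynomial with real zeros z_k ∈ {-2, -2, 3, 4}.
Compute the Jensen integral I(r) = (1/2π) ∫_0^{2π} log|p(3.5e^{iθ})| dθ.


Zeros: -2, -2, 3, 4; r = 3.5.
Inside |z| < r: -2, -2, 3. Outside (|z| ≥ r): 4.
p(0) = 48, so log|p(0)| = log(48) = 3.8712.
Apply Jensen: I(r) = log|p(0)| + Σ_k log(r/|z_k|), summed over zeros inside |z| < r.
  log(r/|z_k|) for z_k = -2: log(3.5/2) = 0.5596
  log(r/|z_k|) for z_k = -2: log(3.5/2) = 0.5596
  log(r/|z_k|) for z_k = 3: log(3.5/3) = 0.1542
  Outside zeros (4) contribute nothing to the Jensen sum.
Sum over inside zeros: 1.2734.
I(r) = log|p(0)| + (inside sum) = 3.8712 + 1.2734 = 5.1446.
Note: since some zeros are outside |z| ≤ r, the simplified n·log(r) form does NOT apply — only the inside zeros contribute.

I(r) ≈ 5.1446.


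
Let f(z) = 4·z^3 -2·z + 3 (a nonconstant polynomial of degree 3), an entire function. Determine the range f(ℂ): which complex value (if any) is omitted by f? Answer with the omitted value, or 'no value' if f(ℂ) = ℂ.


Little Picard bounds the complement of f(ℂ) to at most one point.
For every w ∈ ℂ, the equation p(z) − w = 0 is a nonconstant polynomial in z and hence has at least one root by the fundamental theorem of algebra. So p is surjective onto ℂ, omitting no value.

Omitted value: no value.


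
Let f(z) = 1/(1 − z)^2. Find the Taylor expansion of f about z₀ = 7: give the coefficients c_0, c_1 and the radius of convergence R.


Let w = z − z₀, so z = z₀ + w.
Then 1 − z = 1 − (z₀ + w) = (1 − z₀) − w = -6 − w.
f(z) = 1/(-6 − w)^2 = (1/(-6)^2) · (1 − w/(-6))^{−2}.
By the binomial series (1−u)^{−2} = Σ_{n≥0} C(n+1, 1) u^n for |u|<1, with u = w/(-6):
  c_n = C(n+1, 1) / (-6)^(n+2).
  c_0 = 1/(-6)^2 = 1/36.
  c_1 = 2/(-6)^3 = -1/108.
The series is valid for |w/d| < 1, i.e. |z − z₀| < |d|.
Radius of convergence: R = |1 − z₀| = |-6| = 6 (distance from z₀ to the singularity z = 1).

c_0 = 1/36, c_1 = -1/108; R = 6.


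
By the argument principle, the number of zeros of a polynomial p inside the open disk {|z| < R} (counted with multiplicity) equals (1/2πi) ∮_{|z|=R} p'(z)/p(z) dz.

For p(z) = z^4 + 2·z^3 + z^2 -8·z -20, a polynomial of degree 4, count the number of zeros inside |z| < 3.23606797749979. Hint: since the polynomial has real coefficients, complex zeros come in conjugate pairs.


The zeros of p are: -2, (-1 + 2i), (-1 - 2i), 2.
Their magnitudes are: 2, 2.236, 2.236, 2.
Zeros with |z| < R = 3.23606797749979: -2, (-1 + 2i), (-1 - 2i), 2.
Count = 4.
By the argument principle, (1/2πi) ∮_{|z|=R} p'(z)/p(z) dz equals exactly this count.

Number of zeros inside |z| < 3.23606797749979: 4.


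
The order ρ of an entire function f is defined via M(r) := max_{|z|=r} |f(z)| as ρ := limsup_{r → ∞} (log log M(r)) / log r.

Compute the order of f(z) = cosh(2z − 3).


cosh(w) is a linear combination of e^{iw} and e^{−iw} (or e^w, e^{−w} in the hyperbolic case), so |cosh(w)| ≤ e^{|w|}. With w = 2z − 3, |w| ≤ 2|z| + 3 = 2r + 3 on |z| = r, giving M(r) ≤ e^{2r + 3}, so ρ ≤ 1. On a suitable ray (z = it for sin/cos; z = t for sinh/cosh, t real → ∞), |cosh(2z − 3)| grows like e^{2|t|}/2, so ρ ≥ 1. Hence ρ = 1.
Therefore ρ = 1.

Order ρ = 1.


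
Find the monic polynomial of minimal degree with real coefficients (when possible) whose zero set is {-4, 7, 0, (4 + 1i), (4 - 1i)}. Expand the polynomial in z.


The polynomial is p(z) = ∏_{α ∈ S} (z − α), where S = {-4, 7, 0, (4 + 1i), (4 - 1i)}.
Expanding the product yields: p(z) = z^5 -11·z^4 + 13·z^3 + 173·z^2 -476·z.
Note conjugate pairs combine to real quadratics: (z − (4+1i))(z − (4−1i)) = z² − 8z + 17.
The resulting polynomial has degree 5 and real coefficients as required.

p(z) = z^5 -11·z^4 + 13·z^3 + 173·z^2 -476·z.


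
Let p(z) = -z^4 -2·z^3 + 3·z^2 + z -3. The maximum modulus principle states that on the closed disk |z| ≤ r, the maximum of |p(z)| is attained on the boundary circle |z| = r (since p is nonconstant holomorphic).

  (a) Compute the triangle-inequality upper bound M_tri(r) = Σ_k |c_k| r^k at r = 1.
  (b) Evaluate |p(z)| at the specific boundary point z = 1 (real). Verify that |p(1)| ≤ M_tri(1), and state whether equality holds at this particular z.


Coefficients: c_0 = -3, c_1 = 1, c_2 = 3, c_3 = -2, c_4 = -1. Radius r = 1.
Part (a). Triangle bound: M_tri(r) = Σ_k |c_k| r^k
  = |-3|·1^0 + |1|·1^1 + |3|·1^2 + |-2|·1^3 + |-1|·1^4
  = 3 + 1 + 3 + 2 + 1 = 10.
This bounds M(r) := max_{|z|=r} |p(z)| from above; equality holds iff all terms c_k z^k can be made to align in phase at a single z on |z|=r.
Part (b). At z = 1 (real, on the circle |z| = r):
  p(1) = (-3)·1^0 + (1)·1^1 + (3)·1^2 + (-2)·1^3 + (-1)·1^4 = -2.
  |p(1)| = 2.
Check: |p(1)| = 2 ≤ 10 = M_tri(1). ✓ Equality does not hold at z = 1 (the coefficients have mixed signs, so the terms do not all align in phase there).

M_tri(1) = 10; |p(1)| = 2; equality at z=1: no.


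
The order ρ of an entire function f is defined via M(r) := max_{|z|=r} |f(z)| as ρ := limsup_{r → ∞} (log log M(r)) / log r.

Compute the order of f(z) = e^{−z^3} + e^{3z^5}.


Each summand is entire of order 3 and 5 respectively (as in the single-exponential case). The order of a sum is at most the max of the orders, so ρ ≤ 5. For the lower bound: on |z|=r choose arg z so that 3z^5 is real positive; then |e^{3z^5}| = e^{3r^5} while |e^{-1z^3}| ≤ e^{1r^3} = o(e^{3r^5}). So |f| ≥ e^{3r^5}(1 − o(1)) and ρ ≥ 5. Hence ρ = max(3, 5) = 5.
Therefore ρ = 5.

Order ρ = 5.


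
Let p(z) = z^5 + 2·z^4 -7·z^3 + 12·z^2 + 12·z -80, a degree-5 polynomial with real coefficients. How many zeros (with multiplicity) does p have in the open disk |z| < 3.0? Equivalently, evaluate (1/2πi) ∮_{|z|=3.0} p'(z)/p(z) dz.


The zeros of p are: 2, (1 + 2i), (1 - 2i), -4, -2.
Their magnitudes are: 2, 2.236, 2.236, 4, 2.
Zeros with |z| < R = 3.0: 2, (1 + 2i), (1 - 2i), -2.
Count = 4.
By the argument principle, (1/2πi) ∮_{|z|=R} p'(z)/p(z) dz equals exactly this count.

Number of zeros inside |z| < 3.0: 4.


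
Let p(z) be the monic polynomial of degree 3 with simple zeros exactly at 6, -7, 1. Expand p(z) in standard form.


The polynomial is p(z) = ∏_{α ∈ S} (z − α), where S = {6, -7, 1}.
Expanding the product yields: p(z) = z^3 -43·z + 42.
The resulting polynomial has degree 3 and real coefficients as required.

p(z) = z^3 -43·z + 42.


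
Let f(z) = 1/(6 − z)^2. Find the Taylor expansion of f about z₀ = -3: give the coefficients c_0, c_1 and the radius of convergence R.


Let w = z − z₀, so z = z₀ + w.
Then 6 − z = 6 − (z₀ + w) = (6 − z₀) − w = 9 − w.
f(z) = 1/(9 − w)^2 = (1/(9)^2) · (1 − w/(9))^{−2}.
By the binomial series (1−u)^{−2} = Σ_{n≥0} C(n+1, 1) u^n for |u|<1, with u = w/(9):
  c_n = C(n+1, 1) / (9)^(n+2).
  c_0 = 1/(9)^2 = 1/81.
  c_1 = 2/(9)^3 = 2/729.
The series is valid for |w/d| < 1, i.e. |z − z₀| < |d|.
Radius of convergence: R = |6 − z₀| = |9| = 9 (distance from z₀ to the singularity z = 6).

c_0 = 1/81, c_1 = 2/729; R = 9.


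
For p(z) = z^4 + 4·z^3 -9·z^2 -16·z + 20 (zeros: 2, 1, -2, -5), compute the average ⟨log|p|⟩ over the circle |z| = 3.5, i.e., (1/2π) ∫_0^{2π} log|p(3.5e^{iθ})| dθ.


Zeros: -5, -2, 1, 2; r = 3.5.
Inside |z| < r: -2, 1, 2. Outside (|z| ≥ r): -5.
p(0) = 20, so log|p(0)| = log(20) = 2.9957.
Apply Jensen: I(r) = log|p(0)| + Σ_k log(r/|z_k|), summed over zeros inside |z| < r.
  log(r/|z_k|) for z_k = 2: log(3.5/2) = 0.5596
  log(r/|z_k|) for z_k = 1: log(3.5/1) = 1.2528
  log(r/|z_k|) for z_k = -2: log(3.5/2) = 0.5596
  Outside zeros (-5) contribute nothing to the Jensen sum.
Sum over inside zeros: 2.3720.
I(r) = log|p(0)| + (inside sum) = 2.9957 + 2.3720 = 5.3677.
Note: since some zeros are outside |z| ≤ r, the simplified n·log(r) form does NOT apply — only the inside zeros contribute.

I(r) ≈ 5.3677.
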